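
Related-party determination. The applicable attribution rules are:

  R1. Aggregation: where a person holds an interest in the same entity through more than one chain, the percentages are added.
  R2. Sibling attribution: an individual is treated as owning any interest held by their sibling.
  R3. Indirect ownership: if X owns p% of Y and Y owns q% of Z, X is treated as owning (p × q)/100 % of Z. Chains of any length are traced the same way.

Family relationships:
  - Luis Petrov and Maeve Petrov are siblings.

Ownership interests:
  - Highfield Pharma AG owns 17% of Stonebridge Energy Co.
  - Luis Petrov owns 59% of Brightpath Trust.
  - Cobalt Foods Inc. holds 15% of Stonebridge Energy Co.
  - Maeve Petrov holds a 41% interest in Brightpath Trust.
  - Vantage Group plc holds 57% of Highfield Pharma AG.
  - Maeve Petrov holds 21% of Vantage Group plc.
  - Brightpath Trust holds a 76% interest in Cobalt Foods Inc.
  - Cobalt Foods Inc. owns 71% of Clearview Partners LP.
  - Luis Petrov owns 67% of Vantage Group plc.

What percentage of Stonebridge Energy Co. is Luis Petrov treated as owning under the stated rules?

By sibling attribution (R2), Luis Petrov is treated as also owning Maeve Petrov's interest in Vantage Group plc, giving 67% + 21% = 88%.
By sibling attribution (R2), Luis Petrov is treated as also owning Maeve Petrov's interest in Brightpath Trust, giving 59% + 41% = 100%.
Chain via Vantage Group plc → Highfield Pharma AG (R3): 88% × 57% × 17% = 8.5272% of Stonebridge Energy Co.
Chain via Brightpath Trust → Cobalt Foods Inc. (R3): 100% × 76% × 15% = 11.4% of Stonebridge Energy Co.
Aggregating (R1): 8.5272% + 11.4% = 19.9272%.

19.9272%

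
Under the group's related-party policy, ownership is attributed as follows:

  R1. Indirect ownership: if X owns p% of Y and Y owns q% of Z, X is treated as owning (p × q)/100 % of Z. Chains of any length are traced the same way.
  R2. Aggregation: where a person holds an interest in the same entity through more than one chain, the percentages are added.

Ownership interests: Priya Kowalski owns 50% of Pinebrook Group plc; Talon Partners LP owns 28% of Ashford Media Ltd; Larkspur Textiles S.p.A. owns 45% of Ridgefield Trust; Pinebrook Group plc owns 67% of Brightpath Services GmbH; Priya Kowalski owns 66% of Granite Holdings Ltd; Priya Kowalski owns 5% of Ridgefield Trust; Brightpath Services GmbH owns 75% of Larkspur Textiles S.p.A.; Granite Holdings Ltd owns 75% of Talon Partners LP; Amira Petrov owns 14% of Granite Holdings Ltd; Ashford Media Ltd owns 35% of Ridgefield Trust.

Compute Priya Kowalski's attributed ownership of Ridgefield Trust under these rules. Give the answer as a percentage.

21.15725%

Chain via Granite Holdings Ltd → Talon Partners LP → Ashford Media Ltd (R1): 66% × 75% × 28% × 35% = 4.851% of Ridgefield Trust.
Chain via Pinebrook Group plc → Brightpath Services GmbH → Larkspur Textiles S.p.A. (R1): 50% × 67% × 75% × 45% = 11.30625% of Ridgefield Trust.
Direct interest in Ridgefield Trust: 5%.
Aggregating (R2): 4.851% + 11.30625% + 5% = 21.15725%.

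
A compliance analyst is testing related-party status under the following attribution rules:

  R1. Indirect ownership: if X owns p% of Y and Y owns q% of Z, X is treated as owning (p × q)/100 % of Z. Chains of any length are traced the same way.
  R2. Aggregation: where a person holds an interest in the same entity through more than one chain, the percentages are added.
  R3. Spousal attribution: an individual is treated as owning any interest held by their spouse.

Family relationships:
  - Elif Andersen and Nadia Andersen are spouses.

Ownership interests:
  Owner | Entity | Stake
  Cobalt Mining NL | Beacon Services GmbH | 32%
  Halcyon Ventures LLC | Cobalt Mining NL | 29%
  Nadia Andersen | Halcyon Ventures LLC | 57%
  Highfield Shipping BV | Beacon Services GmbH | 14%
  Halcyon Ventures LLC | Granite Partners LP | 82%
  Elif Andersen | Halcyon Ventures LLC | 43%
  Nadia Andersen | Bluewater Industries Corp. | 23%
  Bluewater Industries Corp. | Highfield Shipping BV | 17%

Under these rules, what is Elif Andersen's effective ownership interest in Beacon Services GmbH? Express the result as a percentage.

9.8274%

By spousal attribution (R3), Elif Andersen is treated as also owning Nadia Andersen's interest in Halcyon Ventures LLC, giving 43% + 57% = 100%.
By spousal attribution (R3), Elif Andersen is treated as owning Nadia Andersen's 23% interest in Bluewater Industries Corp.
Chain via Halcyon Ventures LLC → Cobalt Mining NL (R1): 100% × 29% × 32% = 9.28% of Beacon Services GmbH.
Chain via Bluewater Industries Corp. → Highfield Shipping BV (R1): 23% × 17% × 14% = 0.5474% of Beacon Services GmbH.
Aggregating (R2): 9.28% + 0.5474% = 9.8274%.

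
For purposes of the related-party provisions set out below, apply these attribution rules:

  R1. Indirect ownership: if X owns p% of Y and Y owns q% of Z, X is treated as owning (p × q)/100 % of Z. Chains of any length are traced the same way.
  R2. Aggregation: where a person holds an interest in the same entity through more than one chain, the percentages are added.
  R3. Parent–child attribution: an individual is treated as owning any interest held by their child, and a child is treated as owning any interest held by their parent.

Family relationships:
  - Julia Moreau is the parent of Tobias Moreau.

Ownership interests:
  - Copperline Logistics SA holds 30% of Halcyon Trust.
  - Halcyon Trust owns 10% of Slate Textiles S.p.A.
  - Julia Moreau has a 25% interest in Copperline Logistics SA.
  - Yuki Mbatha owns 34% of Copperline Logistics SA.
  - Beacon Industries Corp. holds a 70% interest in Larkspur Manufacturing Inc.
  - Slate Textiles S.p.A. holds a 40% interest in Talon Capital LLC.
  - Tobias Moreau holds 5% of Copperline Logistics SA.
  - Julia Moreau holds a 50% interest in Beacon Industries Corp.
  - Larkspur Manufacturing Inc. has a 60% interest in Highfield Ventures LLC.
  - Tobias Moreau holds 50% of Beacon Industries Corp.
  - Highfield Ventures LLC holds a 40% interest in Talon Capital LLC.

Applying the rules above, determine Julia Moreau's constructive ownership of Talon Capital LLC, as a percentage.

By parent–child attribution (R3), Julia Moreau is treated as also owning Tobias Moreau's interest in Beacon Industries Corp, giving 50% + 50% = 100%.
By parent–child attribution (R3), Julia Moreau is treated as also owning Tobias Moreau's interest in Copperline Logistics SA, giving 25% + 5% = 30%.
Chain via Beacon Industries Corp. → Larkspur Manufacturing Inc. → Highfield Ventures LLC (R1): 100% × 70% × 60% × 40% = 16.8% of Talon Capital LLC.
Chain via Copperline Logistics SA → Halcyon Trust → Slate Textiles S.p.A. (R1): 30% × 30% × 10% × 40% = 0.36% of Talon Capital LLC.
Aggregating (R2): 16.8% + 0.36% = 17.16%.

17.16%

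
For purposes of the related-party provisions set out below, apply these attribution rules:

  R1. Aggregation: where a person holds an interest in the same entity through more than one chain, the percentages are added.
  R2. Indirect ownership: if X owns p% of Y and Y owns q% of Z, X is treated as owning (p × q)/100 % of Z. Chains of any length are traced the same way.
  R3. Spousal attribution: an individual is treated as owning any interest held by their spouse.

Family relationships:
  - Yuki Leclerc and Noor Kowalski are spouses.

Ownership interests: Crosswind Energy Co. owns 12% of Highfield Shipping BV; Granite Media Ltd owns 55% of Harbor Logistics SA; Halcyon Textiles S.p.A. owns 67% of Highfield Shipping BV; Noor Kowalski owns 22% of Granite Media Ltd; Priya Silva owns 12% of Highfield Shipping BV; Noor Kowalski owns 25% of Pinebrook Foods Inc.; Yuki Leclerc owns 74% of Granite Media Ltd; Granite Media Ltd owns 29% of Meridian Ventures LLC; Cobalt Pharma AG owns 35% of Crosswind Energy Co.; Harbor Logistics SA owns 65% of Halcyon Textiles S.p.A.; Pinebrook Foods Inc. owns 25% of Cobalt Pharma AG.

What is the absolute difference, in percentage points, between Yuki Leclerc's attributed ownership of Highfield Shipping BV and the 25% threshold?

1.7431

By spousal attribution (R3), Yuki Leclerc is treated as also owning Noor Kowalski's interest in Granite Media Ltd, giving 74% + 22% = 96%.
By spousal attribution (R3), Yuki Leclerc is treated as owning Noor Kowalski's 25% interest in Pinebrook Foods Inc.
Chain via Granite Media Ltd → Harbor Logistics SA → Halcyon Textiles S.p.A. (R2): 96% × 55% × 65% × 67% = 22.9944% of Highfield Shipping BV.
Chain via Pinebrook Foods Inc. → Cobalt Pharma AG → Crosswind Energy Co. (R2): 25% × 25% × 35% × 12% = 0.2625% of Highfield Shipping BV.
Aggregating (R1): 22.9944% + 0.2625% = 23.2569%.
23.2569% falls short of the 25% threshold by 1.7431 percentage points.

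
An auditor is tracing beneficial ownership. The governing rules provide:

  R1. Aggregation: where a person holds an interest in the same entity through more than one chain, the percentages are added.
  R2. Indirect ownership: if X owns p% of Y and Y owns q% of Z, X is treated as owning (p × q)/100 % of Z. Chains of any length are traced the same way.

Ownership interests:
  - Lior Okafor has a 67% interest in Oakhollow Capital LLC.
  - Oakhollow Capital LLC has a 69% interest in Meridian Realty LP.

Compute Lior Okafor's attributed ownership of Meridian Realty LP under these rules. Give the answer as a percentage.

46.23%

Chain via Oakhollow Capital LLC (R2): 67% × 69% = 46.23% of Meridian Realty LP.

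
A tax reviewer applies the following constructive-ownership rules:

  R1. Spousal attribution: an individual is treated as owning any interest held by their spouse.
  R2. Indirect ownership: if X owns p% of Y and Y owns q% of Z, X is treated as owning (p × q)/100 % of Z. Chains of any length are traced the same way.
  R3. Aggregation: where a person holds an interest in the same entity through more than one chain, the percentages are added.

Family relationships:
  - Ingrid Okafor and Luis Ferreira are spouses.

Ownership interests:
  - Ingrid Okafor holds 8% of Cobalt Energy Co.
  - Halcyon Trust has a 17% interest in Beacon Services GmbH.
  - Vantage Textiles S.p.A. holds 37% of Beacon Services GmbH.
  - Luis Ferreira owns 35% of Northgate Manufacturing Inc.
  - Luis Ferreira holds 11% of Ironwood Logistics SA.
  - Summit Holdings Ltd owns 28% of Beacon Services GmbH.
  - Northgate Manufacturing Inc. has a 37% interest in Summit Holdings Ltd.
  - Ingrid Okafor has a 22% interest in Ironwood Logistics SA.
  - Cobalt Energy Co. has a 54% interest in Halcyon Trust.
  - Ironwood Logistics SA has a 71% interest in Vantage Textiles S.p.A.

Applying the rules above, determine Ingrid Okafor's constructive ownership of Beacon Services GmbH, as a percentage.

13.0295%

By spousal attribution (R1), Ingrid Okafor is treated as also owning Luis Ferreira's interest in Ironwood Logistics SA, giving 22% + 11% = 33%.
By spousal attribution (R1), Ingrid Okafor is treated as owning Luis Ferreira's 35% interest in Northgate Manufacturing Inc.
Chain via Ironwood Logistics SA → Vantage Textiles S.p.A. (R2): 33% × 71% × 37% = 8.6691% of Beacon Services GmbH.
Chain via Cobalt Energy Co. → Halcyon Trust (R2): 8% × 54% × 17% = 0.7344% of Beacon Services GmbH.
Chain via Northgate Manufacturing Inc. → Summit Holdings Ltd (R2): 35% × 37% × 28% = 3.626% of Beacon Services GmbH.
Aggregating (R3): 8.6691% + 0.7344% + 3.626% = 13.0295%.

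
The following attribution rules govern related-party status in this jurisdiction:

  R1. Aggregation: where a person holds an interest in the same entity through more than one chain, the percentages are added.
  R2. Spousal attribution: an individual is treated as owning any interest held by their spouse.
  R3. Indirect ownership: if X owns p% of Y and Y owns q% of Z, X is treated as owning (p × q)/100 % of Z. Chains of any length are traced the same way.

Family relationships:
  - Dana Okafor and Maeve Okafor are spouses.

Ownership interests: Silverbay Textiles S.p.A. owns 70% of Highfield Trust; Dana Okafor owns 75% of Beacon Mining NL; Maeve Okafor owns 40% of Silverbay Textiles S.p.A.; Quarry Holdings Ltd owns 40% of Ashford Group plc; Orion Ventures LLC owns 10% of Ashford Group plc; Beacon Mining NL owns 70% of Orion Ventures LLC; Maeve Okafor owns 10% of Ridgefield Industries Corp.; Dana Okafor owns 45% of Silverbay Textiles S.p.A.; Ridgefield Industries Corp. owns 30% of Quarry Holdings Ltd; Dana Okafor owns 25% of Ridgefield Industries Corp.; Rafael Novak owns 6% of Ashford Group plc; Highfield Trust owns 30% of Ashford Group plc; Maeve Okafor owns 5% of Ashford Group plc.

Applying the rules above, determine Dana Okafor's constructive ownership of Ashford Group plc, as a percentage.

32.3%

By spousal attribution (R2), Dana Okafor is treated as also owning Maeve Okafor's interest in Silverbay Textiles S.p.A, giving 45% + 40% = 85%.
By spousal attribution (R2), Dana Okafor is treated as also owning Maeve Okafor's interest in Ridgefield Industries Corp, giving 25% + 10% = 35%.
By spousal attribution (R2), Dana Okafor is treated as owning Maeve Okafor's 5% interest in Ashford Group plc.
Chain via Silverbay Textiles S.p.A. → Highfield Trust (R3): 85% × 70% × 30% = 17.85% of Ashford Group plc.
Chain via Beacon Mining NL → Orion Ventures LLC (R3): 75% × 70% × 10% = 5.25% of Ashford Group plc.
Chain via Ridgefield Industries Corp. → Quarry Holdings Ltd (R3): 35% × 30% × 40% = 4.2% of Ashford Group plc.
Direct interest in Ashford Group plc: 5%.
Aggregating (R1): 17.85% + 5.25% + 4.2% + 5% = 32.3%.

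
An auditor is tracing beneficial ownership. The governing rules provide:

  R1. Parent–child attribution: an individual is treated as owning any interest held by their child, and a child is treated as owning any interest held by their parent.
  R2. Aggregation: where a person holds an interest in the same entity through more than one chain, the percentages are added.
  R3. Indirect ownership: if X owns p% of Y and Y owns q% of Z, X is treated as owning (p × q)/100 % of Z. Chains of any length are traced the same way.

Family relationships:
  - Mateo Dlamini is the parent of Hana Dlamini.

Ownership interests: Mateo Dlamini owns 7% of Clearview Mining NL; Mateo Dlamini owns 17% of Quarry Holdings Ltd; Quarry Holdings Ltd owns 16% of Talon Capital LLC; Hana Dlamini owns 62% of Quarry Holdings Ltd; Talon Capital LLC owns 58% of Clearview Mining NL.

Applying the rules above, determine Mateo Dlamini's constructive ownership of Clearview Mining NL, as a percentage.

14.3312%

By parent–child attribution (R1), Mateo Dlamini is treated as also owning Hana Dlamini's interest in Quarry Holdings Ltd, giving 17% + 62% = 79%.
Chain via Quarry Holdings Ltd → Talon Capital LLC (R3): 79% × 16% × 58% = 7.3312% of Clearview Mining NL.
Direct interest in Clearview Mining NL: 7%.
Aggregating (R2): 7.3312% + 7% = 14.3312%.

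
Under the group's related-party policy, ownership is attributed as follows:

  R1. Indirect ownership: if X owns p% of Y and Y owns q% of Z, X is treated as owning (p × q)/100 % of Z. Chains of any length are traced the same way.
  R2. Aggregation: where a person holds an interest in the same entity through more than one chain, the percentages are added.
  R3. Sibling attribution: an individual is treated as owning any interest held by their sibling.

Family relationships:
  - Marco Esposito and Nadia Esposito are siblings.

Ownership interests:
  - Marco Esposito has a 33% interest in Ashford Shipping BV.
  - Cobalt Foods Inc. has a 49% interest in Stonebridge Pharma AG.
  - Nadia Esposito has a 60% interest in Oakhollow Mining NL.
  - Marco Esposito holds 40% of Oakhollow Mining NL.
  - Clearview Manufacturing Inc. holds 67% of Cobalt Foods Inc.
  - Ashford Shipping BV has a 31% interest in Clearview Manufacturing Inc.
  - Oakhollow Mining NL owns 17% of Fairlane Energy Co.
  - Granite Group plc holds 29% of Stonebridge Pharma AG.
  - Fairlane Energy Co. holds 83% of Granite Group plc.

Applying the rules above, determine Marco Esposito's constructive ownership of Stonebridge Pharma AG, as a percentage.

7.450409%

By sibling attribution (R3), Marco Esposito is treated as also owning Nadia Esposito's interest in Oakhollow Mining NL, giving 40% + 60% = 100%.
Chain via Ashford Shipping BV → Clearview Manufacturing Inc. → Cobalt Foods Inc. (R1): 33% × 31% × 67% × 49% = 3.358509% of Stonebridge Pharma AG.
Chain via Oakhollow Mining NL → Fairlane Energy Co. → Granite Group plc (R1): 100% × 17% × 83% × 29% = 4.0919% of Stonebridge Pharma AG.
Aggregating (R2): 3.358509% + 4.0919% = 7.450409%.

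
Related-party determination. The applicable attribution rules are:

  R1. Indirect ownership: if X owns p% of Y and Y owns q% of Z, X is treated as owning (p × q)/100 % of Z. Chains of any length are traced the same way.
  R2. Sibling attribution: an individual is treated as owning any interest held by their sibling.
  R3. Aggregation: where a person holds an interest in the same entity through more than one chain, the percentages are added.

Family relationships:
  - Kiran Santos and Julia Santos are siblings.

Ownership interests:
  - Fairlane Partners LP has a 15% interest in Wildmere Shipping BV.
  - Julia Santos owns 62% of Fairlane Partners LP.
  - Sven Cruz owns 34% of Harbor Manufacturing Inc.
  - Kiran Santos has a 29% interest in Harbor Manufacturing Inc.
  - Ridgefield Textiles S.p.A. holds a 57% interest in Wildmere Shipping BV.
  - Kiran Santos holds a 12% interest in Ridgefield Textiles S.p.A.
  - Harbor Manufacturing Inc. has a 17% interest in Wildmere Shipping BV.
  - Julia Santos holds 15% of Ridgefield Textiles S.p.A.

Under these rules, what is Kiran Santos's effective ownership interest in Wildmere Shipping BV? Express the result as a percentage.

By sibling attribution (R2), Kiran Santos is treated as also owning Julia Santos's interest in Ridgefield Textiles S.p.A, giving 12% + 15% = 27%.
By sibling attribution (R2), Kiran Santos is treated as owning Julia Santos's 62% interest in Fairlane Partners LP.
Chain via Harbor Manufacturing Inc. (R1): 29% × 17% = 4.93% of Wildmere Shipping BV.
Chain via Ridgefield Textiles S.p.A. (R1): 27% × 57% = 15.39% of Wildmere Shipping BV.
Chain via Fairlane Partners LP (R1): 62% × 15% = 9.3% of Wildmere Shipping BV.
Aggregating (R3): 4.93% + 15.39% + 9.3% = 29.62%.

29.62%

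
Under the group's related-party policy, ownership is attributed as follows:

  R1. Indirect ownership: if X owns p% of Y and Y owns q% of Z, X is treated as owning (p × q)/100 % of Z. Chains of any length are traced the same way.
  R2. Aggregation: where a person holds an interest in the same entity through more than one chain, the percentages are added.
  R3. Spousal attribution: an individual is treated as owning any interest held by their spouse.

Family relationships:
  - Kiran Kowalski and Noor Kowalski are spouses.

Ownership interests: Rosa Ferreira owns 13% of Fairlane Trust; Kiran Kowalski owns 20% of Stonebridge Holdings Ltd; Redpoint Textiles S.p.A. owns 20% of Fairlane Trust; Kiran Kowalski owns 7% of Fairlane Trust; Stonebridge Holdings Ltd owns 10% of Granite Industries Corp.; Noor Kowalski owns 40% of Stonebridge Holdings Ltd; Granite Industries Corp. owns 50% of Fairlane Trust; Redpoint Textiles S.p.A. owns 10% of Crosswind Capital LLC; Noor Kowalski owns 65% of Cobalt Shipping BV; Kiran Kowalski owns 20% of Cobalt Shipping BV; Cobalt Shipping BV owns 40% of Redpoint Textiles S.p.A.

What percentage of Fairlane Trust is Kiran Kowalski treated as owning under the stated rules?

By spousal attribution (R3), Kiran Kowalski is treated as also owning Noor Kowalski's interest in Stonebridge Holdings Ltd, giving 20% + 40% = 60%.
By spousal attribution (R3), Kiran Kowalski is treated as also owning Noor Kowalski's interest in Cobalt Shipping BV, giving 20% + 65% = 85%.
Chain via Stonebridge Holdings Ltd → Granite Industries Corp. (R1): 60% × 10% × 50% = 3% of Fairlane Trust.
Chain via Cobalt Shipping BV → Redpoint Textiles S.p.A. (R1): 85% × 40% × 20% = 6.8% of Fairlane Trust.
Direct interest in Fairlane Trust: 7%.
Aggregating (R2): 3% + 6.8% + 7% = 16.8%.

16.8%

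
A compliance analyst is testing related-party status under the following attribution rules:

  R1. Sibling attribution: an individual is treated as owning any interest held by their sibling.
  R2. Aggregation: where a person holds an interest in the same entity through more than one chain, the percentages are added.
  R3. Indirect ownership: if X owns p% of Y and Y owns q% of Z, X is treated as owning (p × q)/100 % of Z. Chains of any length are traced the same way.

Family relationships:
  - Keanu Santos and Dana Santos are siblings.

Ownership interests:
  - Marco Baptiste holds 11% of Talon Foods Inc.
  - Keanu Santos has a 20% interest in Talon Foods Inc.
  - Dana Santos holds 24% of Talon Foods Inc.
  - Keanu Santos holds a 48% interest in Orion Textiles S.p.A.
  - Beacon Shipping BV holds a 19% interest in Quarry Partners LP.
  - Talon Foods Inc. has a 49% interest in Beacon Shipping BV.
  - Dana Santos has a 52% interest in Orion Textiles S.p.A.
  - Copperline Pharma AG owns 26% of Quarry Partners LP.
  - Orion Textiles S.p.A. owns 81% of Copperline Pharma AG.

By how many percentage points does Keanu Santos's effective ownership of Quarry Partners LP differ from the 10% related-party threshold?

15.1564

By sibling attribution (R1), Keanu Santos is treated as also owning Dana Santos's interest in Orion Textiles S.p.A, giving 48% + 52% = 100%.
By sibling attribution (R1), Keanu Santos is treated as also owning Dana Santos's interest in Talon Foods Inc, giving 20% + 24% = 44%.
Chain via Orion Textiles S.p.A. → Copperline Pharma AG (R3): 100% × 81% × 26% = 21.06% of Quarry Partners LP.
Chain via Talon Foods Inc. → Beacon Shipping BV (R3): 44% × 49% × 19% = 4.0964% of Quarry Partners LP.
Aggregating (R2): 21.06% + 4.0964% = 25.1564%.
25.1564% exceeds the 10% threshold by 15.1564 percentage points.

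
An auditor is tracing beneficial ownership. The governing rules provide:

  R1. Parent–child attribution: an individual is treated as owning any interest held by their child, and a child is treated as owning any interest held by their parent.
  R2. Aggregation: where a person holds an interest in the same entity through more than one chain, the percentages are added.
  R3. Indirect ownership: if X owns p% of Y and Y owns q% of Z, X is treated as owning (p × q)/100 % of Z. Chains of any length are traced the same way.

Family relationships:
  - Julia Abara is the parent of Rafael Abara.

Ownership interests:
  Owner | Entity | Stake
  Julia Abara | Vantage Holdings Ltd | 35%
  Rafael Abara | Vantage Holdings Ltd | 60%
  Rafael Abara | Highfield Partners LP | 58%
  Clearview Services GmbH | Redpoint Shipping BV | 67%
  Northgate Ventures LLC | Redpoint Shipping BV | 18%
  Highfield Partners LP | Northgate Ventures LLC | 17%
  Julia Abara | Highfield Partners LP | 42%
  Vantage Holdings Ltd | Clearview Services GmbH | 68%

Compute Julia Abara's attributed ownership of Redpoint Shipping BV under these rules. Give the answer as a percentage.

By parent–child attribution (R1), Julia Abara is treated as also owning Rafael Abara's interest in Vantage Holdings Ltd, giving 35% + 60% = 95%.
By parent–child attribution (R1), Julia Abara is treated as also owning Rafael Abara's interest in Highfield Partners LP, giving 42% + 58% = 100%.
Chain via Vantage Holdings Ltd → Clearview Services GmbH (R3): 95% × 68% × 67% = 43.282% of Redpoint Shipping BV.
Chain via Highfield Partners LP → Northgate Ventures LLC (R3): 100% × 17% × 18% = 3.06% of Redpoint Shipping BV.
Aggregating (R2): 43.282% + 3.06% = 46.342%.

46.342%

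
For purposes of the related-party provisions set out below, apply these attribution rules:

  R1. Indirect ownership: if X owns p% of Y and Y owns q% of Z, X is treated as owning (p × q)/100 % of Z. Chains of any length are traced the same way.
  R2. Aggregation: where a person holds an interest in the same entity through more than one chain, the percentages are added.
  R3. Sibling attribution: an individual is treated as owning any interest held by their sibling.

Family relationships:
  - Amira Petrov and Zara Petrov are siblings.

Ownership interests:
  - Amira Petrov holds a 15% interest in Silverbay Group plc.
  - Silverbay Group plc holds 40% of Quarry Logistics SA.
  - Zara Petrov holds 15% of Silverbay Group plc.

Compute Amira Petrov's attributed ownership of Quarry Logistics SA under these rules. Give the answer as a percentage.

12%

By sibling attribution (R3), Amira Petrov is treated as also owning Zara Petrov's interest in Silverbay Group plc, giving 15% + 15% = 30%.
Chain via Silverbay Group plc (R1): 30% × 40% = 12% of Quarry Logistics SA.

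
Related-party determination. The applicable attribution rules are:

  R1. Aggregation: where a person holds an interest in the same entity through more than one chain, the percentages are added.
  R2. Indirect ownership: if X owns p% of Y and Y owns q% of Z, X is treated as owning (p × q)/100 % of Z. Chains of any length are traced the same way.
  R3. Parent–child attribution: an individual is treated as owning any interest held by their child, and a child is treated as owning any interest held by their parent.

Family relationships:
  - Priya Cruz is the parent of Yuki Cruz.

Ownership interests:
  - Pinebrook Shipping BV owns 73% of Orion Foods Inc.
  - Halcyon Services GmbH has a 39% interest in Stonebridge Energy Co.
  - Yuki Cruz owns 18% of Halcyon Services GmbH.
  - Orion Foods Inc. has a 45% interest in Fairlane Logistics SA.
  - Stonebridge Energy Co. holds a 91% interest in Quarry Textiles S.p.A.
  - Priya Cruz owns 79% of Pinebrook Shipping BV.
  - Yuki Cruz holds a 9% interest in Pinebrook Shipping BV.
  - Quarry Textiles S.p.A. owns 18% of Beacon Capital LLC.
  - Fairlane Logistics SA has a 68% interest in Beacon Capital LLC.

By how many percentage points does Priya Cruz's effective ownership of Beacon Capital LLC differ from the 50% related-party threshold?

By parent–child attribution (R3), Priya Cruz is treated as also owning Yuki Cruz's interest in Pinebrook Shipping BV, giving 79% + 9% = 88%.
By parent–child attribution (R3), Priya Cruz is treated as owning Yuki Cruz's 18% interest in Halcyon Services GmbH.
Chain via Pinebrook Shipping BV → Orion Foods Inc. → Fairlane Logistics SA (R2): 88% × 73% × 45% × 68% = 19.65744% of Beacon Capital LLC.
Chain via Halcyon Services GmbH → Stonebridge Energy Co. → Quarry Textiles S.p.A. (R2): 18% × 39% × 91% × 18% = 1.149876% of Beacon Capital LLC.
Aggregating (R1): 19.65744% + 1.149876% = 20.807316%.
20.807316% falls short of the 50% threshold by 29.192684 percentage points.

29.192684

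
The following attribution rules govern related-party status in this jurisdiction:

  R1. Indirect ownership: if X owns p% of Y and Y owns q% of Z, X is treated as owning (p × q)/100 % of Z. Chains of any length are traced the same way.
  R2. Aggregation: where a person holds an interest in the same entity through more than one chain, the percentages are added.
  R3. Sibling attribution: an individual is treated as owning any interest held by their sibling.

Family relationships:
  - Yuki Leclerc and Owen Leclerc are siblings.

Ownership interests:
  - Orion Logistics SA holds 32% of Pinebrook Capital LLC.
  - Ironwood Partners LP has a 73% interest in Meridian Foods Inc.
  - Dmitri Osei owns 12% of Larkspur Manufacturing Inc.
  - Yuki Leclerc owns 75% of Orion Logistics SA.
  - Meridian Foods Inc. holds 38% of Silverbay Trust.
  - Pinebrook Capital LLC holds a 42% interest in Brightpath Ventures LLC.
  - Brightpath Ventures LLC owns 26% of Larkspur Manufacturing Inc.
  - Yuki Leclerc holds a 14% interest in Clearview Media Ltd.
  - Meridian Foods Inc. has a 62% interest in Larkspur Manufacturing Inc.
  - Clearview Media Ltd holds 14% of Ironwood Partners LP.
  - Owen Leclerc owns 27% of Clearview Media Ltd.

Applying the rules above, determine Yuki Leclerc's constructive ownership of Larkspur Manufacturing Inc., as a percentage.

5.218724%

By sibling attribution (R3), Yuki Leclerc is treated as also owning Owen Leclerc's interest in Clearview Media Ltd, giving 14% + 27% = 41%.
Chain via Orion Logistics SA → Pinebrook Capital LLC → Brightpath Ventures LLC (R1): 75% × 32% × 42% × 26% = 2.6208% of Larkspur Manufacturing Inc.
Chain via Clearview Media Ltd → Ironwood Partners LP → Meridian Foods Inc. (R1): 41% × 14% × 73% × 62% = 2.597924% of Larkspur Manufacturing Inc.
Aggregating (R2): 2.6208% + 2.597924% = 5.218724%.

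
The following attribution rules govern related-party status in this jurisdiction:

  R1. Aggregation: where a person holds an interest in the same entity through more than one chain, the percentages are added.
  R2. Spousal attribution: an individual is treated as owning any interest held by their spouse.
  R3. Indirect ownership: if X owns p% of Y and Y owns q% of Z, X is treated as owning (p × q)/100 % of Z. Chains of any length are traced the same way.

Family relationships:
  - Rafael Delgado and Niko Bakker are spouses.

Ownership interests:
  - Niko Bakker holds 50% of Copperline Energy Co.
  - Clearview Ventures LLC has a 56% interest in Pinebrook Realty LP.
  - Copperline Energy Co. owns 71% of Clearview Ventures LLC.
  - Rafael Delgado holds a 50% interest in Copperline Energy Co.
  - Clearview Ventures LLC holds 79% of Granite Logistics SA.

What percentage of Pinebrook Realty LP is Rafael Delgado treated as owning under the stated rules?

By spousal attribution (R2), Rafael Delgado is treated as also owning Niko Bakker's interest in Copperline Energy Co, giving 50% + 50% = 100%.
Chain via Copperline Energy Co. → Clearview Ventures LLC (R3): 100% × 71% × 56% = 39.76% of Pinebrook Realty LP.

39.76%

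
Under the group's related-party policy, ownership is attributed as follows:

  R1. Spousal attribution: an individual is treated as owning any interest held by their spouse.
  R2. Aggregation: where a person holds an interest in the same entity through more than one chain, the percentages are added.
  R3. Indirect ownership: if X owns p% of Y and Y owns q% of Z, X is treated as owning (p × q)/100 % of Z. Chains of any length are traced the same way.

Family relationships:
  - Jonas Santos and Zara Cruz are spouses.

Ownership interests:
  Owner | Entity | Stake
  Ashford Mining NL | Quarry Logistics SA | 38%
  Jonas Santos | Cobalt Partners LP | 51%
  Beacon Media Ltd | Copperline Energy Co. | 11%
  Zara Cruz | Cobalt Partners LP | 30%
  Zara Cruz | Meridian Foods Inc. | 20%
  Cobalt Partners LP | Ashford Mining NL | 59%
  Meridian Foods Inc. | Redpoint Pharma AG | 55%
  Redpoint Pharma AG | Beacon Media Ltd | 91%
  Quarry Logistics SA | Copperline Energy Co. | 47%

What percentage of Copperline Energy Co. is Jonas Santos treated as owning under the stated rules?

9.636394%

By spousal attribution (R1), Jonas Santos is treated as also owning Zara Cruz's interest in Cobalt Partners LP, giving 51% + 30% = 81%.
By spousal attribution (R1), Jonas Santos is treated as owning Zara Cruz's 20% interest in Meridian Foods Inc.
Chain via Cobalt Partners LP → Ashford Mining NL → Quarry Logistics SA (R3): 81% × 59% × 38% × 47% = 8.535294% of Copperline Energy Co.
Chain via Meridian Foods Inc. → Redpoint Pharma AG → Beacon Media Ltd (R3): 20% × 55% × 91% × 11% = 1.1011% of Copperline Energy Co.
Aggregating (R2): 8.535294% + 1.1011% = 9.636394%.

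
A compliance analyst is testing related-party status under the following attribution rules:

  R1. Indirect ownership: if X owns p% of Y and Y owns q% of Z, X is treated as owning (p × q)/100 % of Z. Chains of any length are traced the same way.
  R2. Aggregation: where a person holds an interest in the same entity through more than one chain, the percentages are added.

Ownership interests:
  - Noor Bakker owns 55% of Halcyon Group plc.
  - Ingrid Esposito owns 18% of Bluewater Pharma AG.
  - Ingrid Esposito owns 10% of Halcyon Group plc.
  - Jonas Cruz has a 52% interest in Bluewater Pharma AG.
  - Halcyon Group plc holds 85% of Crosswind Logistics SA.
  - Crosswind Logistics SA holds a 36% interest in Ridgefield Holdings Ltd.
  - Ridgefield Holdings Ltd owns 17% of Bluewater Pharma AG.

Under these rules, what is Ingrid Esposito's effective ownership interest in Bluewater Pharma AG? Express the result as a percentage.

Chain via Halcyon Group plc → Crosswind Logistics SA → Ridgefield Holdings Ltd (R1): 10% × 85% × 36% × 17% = 0.5202% of Bluewater Pharma AG.
Direct interest in Bluewater Pharma AG: 18%.
Aggregating (R2): 0.5202% + 18% = 18.5202%.

18.5202%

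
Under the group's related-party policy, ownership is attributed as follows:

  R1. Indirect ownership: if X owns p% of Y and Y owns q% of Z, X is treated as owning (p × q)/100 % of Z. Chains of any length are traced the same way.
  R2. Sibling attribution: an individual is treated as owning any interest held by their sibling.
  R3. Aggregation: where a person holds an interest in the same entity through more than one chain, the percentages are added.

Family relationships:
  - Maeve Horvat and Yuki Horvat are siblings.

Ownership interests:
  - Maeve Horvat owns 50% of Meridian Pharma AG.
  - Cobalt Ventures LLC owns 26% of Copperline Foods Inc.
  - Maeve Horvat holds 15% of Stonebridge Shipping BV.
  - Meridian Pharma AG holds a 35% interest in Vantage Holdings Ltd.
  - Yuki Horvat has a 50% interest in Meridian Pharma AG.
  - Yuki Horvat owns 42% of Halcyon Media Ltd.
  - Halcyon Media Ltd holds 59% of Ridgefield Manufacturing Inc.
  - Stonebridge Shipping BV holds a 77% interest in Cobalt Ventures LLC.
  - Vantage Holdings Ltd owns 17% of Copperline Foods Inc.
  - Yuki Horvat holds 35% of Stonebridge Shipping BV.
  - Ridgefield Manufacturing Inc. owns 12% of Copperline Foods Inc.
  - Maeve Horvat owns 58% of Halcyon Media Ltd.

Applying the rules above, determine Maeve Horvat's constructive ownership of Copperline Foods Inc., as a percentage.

By sibling attribution (R2), Maeve Horvat is treated as also owning Yuki Horvat's interest in Meridian Pharma AG, giving 50% + 50% = 100%.
By sibling attribution (R2), Maeve Horvat is treated as also owning Yuki Horvat's interest in Halcyon Media Ltd, giving 58% + 42% = 100%.
By sibling attribution (R2), Maeve Horvat is treated as also owning Yuki Horvat's interest in Stonebridge Shipping BV, giving 15% + 35% = 50%.
Chain via Meridian Pharma AG → Vantage Holdings Ltd (R1): 100% × 35% × 17% = 5.95% of Copperline Foods Inc.
Chain via Halcyon Media Ltd → Ridgefield Manufacturing Inc. (R1): 100% × 59% × 12% = 7.08% of Copperline Foods Inc.
Chain via Stonebridge Shipping BV → Cobalt Ventures LLC (R1): 50% × 77% × 26% = 10.01% of Copperline Foods Inc.
Aggregating (R3): 5.95% + 7.08% + 10.01% = 23.04%.

23.04%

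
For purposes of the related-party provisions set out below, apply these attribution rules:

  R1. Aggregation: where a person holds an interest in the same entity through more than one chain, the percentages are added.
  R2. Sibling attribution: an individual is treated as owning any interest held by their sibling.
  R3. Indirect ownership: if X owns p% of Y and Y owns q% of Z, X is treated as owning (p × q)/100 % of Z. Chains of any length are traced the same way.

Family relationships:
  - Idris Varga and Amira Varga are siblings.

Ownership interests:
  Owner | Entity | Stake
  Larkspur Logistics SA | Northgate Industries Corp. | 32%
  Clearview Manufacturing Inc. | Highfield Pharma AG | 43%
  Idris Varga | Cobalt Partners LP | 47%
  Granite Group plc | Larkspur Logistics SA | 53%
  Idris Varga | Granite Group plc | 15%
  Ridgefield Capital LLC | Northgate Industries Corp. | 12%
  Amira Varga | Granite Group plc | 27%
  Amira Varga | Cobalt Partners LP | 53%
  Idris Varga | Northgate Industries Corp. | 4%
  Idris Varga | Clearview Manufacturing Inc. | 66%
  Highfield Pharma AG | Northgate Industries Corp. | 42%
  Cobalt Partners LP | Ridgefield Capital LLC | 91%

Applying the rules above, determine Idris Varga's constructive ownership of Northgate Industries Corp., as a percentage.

33.9628%

By sibling attribution (R2), Idris Varga is treated as also owning Amira Varga's interest in Cobalt Partners LP, giving 47% + 53% = 100%.
By sibling attribution (R2), Idris Varga is treated as also owning Amira Varga's interest in Granite Group plc, giving 15% + 27% = 42%.
Chain via Cobalt Partners LP → Ridgefield Capital LLC (R3): 100% × 91% × 12% = 10.92% of Northgate Industries Corp.
Chain via Granite Group plc → Larkspur Logistics SA (R3): 42% × 53% × 32% = 7.1232% of Northgate Industries Corp.
Chain via Clearview Manufacturing Inc. → Highfield Pharma AG (R3): 66% × 43% × 42% = 11.9196% of Northgate Industries Corp.
Direct interest in Northgate Industries Corp: 4%.
Aggregating (R1): 10.92% + 7.1232% + 11.9196% + 4% = 33.9628%.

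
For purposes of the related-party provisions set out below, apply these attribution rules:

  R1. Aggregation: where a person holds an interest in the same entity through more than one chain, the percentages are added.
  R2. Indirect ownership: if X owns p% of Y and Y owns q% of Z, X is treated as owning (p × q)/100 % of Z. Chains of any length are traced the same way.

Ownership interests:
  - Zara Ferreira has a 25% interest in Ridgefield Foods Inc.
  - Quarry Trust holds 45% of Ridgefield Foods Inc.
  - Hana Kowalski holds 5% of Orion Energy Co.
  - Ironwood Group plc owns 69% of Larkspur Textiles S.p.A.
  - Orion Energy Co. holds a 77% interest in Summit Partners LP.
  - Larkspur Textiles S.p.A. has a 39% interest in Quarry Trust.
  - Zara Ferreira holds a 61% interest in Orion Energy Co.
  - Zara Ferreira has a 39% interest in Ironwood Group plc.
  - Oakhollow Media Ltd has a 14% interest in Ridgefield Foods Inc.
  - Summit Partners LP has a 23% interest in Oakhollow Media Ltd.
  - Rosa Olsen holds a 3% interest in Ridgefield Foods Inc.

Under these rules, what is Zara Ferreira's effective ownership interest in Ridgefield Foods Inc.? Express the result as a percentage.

31.235139%

Chain via Ironwood Group plc → Larkspur Textiles S.p.A. → Quarry Trust (R2): 39% × 69% × 39% × 45% = 4.722705% of Ridgefield Foods Inc.
Chain via Orion Energy Co. → Summit Partners LP → Oakhollow Media Ltd (R2): 61% × 77% × 23% × 14% = 1.512434% of Ridgefield Foods Inc.
Direct interest in Ridgefield Foods Inc: 25%.
Aggregating (R1): 4.722705% + 1.512434% + 25% = 31.235139%.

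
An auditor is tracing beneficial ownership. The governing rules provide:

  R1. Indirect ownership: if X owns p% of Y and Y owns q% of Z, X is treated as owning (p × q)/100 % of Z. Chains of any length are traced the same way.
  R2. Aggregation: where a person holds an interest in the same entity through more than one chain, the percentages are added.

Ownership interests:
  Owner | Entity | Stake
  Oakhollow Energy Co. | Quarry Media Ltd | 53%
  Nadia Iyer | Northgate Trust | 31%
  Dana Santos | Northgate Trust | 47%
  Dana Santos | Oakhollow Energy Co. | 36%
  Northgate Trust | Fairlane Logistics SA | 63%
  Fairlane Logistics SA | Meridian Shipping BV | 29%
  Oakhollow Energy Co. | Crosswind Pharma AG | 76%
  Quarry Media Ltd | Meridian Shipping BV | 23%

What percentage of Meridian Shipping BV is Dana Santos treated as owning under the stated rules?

Chain via Oakhollow Energy Co. → Quarry Media Ltd (R1): 36% × 53% × 23% = 4.3884% of Meridian Shipping BV.
Chain via Northgate Trust → Fairlane Logistics SA (R1): 47% × 63% × 29% = 8.5869% of Meridian Shipping BV.
Aggregating (R2): 4.3884% + 8.5869% = 12.9753%.

12.9753%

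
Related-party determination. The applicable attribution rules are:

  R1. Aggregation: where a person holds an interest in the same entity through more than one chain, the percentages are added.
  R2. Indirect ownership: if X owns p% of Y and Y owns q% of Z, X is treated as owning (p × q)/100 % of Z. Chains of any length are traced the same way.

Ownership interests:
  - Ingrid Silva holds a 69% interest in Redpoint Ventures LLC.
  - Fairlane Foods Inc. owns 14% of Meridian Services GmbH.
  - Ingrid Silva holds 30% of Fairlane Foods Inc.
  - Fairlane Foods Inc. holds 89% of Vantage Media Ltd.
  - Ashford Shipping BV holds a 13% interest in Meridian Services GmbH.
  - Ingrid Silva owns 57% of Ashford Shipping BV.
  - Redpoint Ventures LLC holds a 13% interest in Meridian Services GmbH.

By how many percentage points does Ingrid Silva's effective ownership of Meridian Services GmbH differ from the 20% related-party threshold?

0.58

Chain via Ashford Shipping BV (R2): 57% × 13% = 7.41% of Meridian Services GmbH.
Chain via Fairlane Foods Inc. (R2): 30% × 14% = 4.2% of Meridian Services GmbH.
Chain via Redpoint Ventures LLC (R2): 69% × 13% = 8.97% of Meridian Services GmbH.
Aggregating (R1): 7.41% + 4.2% + 8.97% = 20.58%.
20.58% exceeds the 20% threshold by 0.58 percentage points.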